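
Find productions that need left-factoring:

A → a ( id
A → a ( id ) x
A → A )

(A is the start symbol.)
Yes, A has productions with common prefix 'a ( id'

Left-factoring is needed when two productions for the same non-terminal
share a common prefix on the right-hand side.

Productions for A:
  A → a ( id
  A → a ( id ) x
  A → A )

Found common prefix 'a ( id' in productions for A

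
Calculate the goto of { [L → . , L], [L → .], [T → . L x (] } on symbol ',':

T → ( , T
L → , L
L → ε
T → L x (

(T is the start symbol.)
{ [L → , . L], [L → . , L], [L → .] }

GOTO(I, ',') = CLOSURE({ [A → αX.β] : [A → α.Xβ] ∈ I, X = ',' })

Items with dot before ',', with the dot advanced:
  [L → . , L] → [L → , . L]
Closure of the advanced items:
  [L → , . L] has the dot before L: add [L → . , L], [L → .]

GOTO = { [L → , . L], [L → . , L], [L → .] }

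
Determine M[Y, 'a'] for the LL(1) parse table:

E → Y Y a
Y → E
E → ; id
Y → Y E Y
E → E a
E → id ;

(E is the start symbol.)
Empty (error entry)

To find M[Y, 'a'], we find productions for Y where 'a' is in the predict set (PREDICT(N → α) = (FIRST(α) \ {ε}) ∪ (FOLLOW(N) if α ⇒* ε)).

Relevant sets:
  FIRST(E) = { ';', 'id' }
  FIRST(Y) = { ';', 'id' }

Y → E: PREDICT = { ';', 'id' }
Y → Y E Y: PREDICT = { ';', 'id' }

M[Y, 'a'] is empty (no production applies)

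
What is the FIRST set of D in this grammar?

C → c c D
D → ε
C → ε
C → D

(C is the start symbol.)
To compute FIRST(D), examine every production with D on the left-hand side, reading each right-hand side left to right until a non-nullable symbol is reached.

From D → ε:
  - ε-production, so ε ∈ FIRST(D)

Collecting: FIRST(D) = { ε }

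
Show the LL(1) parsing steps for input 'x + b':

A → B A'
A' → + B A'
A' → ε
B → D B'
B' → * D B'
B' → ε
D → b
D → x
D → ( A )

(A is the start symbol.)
LL(1) parsing maintains a stack (initially the start symbol over $) and the input. At each step: if the stack top is a terminal, match it against the current input token; if it is a non-terminal N, replace it with the RHS of M[N, lookahead] (the unique production whose predict set contains the lookahead).

Stack is shown with the top on the left.

Stack      Input    Action
--------------------------
A $        x + b $  output A → B A'
B A' $     x + b $  output B → D B'
D B' A' $  x + b $  output D → x
x B' A' $  x + b $  match 'x'
B' A' $    + b $    output B' → ε
A' $       + b $    output A' → + B A'
+ B A' $   + b $    match '+'
B A' $     b $      output B → D B'
D B' A' $  b $      output D → b
b B' A' $  b $      match 'b'
B' A' $    $        output B' → ε
A' $       $        output A' → ε
$          $        accept

The string is accepted.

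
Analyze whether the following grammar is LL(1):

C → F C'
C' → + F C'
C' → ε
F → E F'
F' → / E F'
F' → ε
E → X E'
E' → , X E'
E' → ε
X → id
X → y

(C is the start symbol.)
Relevant sets:
  FOLLOW(C') = { $ }
  FOLLOW(F') = { $, '+' }
  FOLLOW(E') = { $, '+', '/' }

For C':
  PREDICT(C' → '+' F C') = { '+' }
  PREDICT(C' → ε) = { $ }
For F':
  PREDICT(F' → '/' E F') = { '/' }
  PREDICT(F' → ε) = { $, '+' }
For E':
  PREDICT(E' → ',' X E') = { ',' }
  PREDICT(E' → ε) = { $, '+', '/' }
For X:
  PREDICT(X → id) = { 'id' }
  PREDICT(X → y) = { 'y' }
C, F, E have a single production, so nothing to check there.

All predict sets are disjoint. The grammar IS LL(1).

Answer: Yes, the grammar is LL(1).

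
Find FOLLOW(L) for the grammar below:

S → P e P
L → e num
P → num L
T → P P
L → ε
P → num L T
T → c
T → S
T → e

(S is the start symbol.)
{ $, 'c', 'e', 'num' }

To compute FOLLOW(L), find every occurrence of L on a right-hand side N → α L β: add FIRST(β) \ {ε}, and if β is empty or nullable also add FOLLOW(N). Iterate to a fixed point.

In P → num L: L is at the end, add FOLLOW(P)
In P → num L T: L is followed by T, add FIRST(T) \ {ε} = { 'c', 'e', 'num' }

The FOLLOW sets referred to above (computed the same way, to a fixed point):
  FOLLOW(P) = { $, 'e', 'num' }

Taking the union: FOLLOW(L) = { $, 'c', 'e', 'num' }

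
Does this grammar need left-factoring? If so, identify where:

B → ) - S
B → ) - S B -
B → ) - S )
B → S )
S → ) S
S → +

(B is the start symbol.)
Yes, B has productions with common prefix ') - S'

Left-factoring is needed when two productions for the same non-terminal
share a common prefix on the right-hand side.

Productions for B:
  B → ) - S
  B → ) - S B -
  B → ) - S )
  B → S )
Productions for S:
  S → ) S
  S → +

Found common prefix ') - S' in productions for B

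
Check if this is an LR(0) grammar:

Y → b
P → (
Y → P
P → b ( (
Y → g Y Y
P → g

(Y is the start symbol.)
Augment with Y' → Y and build the canonical LR(0) collection (I0 = CLOSURE({[Y' → . Y]}), then GOTO on every symbol after a dot until no new states appear). It has 10 states:
  I0: { [P → . (], [P → . b ( (], [P → . g], [Y → . P], [Y → . b], [Y → . g Y Y], [Y' → . Y] }  — shift
  I1: { [P → ( .] }  — reduce
  I2: { [Y → P .] }  — reduce
  I3: { [Y' → Y .] }  — accept
  I4: { [P → b . ( (], [Y → b .] }  — shift, reduce
  I5: { [P → . (], [P → . b ( (], [P → . g], [P → g .], [Y → . P], [Y → . b], [Y → . g Y Y], [Y → g . Y Y] }  — shift, reduce
  I6: { [P → . (], [P → . b ( (], [P → . g], [Y → . P], [Y → . b], [Y → . g Y Y], [Y → g Y . Y] }  — shift
  I7: { [Y → g Y Y .] }  — reduce
  I8: { [P → b ( . (] }  — shift
  I9: { [P → b ( ( .] }  — reduce

Conflict in state I4:
  Shift-reduce conflict between [Y → b .] and [P → b . ( (]
So the grammar is NOT LR(0).

Answer: No. Shift-reduce conflict between [Y → b .] and [P → b . ( (]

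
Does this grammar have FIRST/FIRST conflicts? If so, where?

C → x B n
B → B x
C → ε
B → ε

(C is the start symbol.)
No FIRST/FIRST conflicts.

A FIRST/FIRST conflict occurs when two productions N → α and N → β for the same non-terminal have FIRST(α) ∩ FIRST(β) ≠ ∅ (with ε ∈ FIRST of a nullable right-hand side, so two nullable alternatives also conflict).

FIRST sets of the non-terminals at (or reachable through a nullable prefix from) the front of some alternative:
  FIRST(B) = { 'x', ε }

Productions for C:
  C → x B n: FIRST = { 'x' }
  C → ε: FIRST = { ε }
Productions for B:
  B → B x: FIRST = { 'x' }
  B → ε: FIRST = { ε }

All alternatives of each non-terminal have pairwise disjoint FIRST sets.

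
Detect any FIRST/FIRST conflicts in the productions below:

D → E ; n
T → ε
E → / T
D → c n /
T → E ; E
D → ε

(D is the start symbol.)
FIRST sets of the non-terminals at (or reachable through a nullable prefix from) the front of some alternative:
  FIRST(E) = { '/' }

Productions for D:
  D → E ; n: FIRST = { '/' }
  D → c n /: FIRST = { 'c' }
  D → ε: FIRST = { ε }
Productions for T:
  T → ε: FIRST = { ε }
  T → E ; E: FIRST = { '/' }
E has only one production, so no FIRST/FIRST conflict is possible there.

All alternatives of each non-terminal have pairwise disjoint FIRST sets.

Answer: No FIRST/FIRST conflicts.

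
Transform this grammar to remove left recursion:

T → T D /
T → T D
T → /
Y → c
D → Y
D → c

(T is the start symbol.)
T is directly left-recursive. The standard transformation for
  A → A α₁ | ... | A α_m | β₁ | ... | β_n
is
  A  → β₁ A' | ... | β_n A'
  A' → α₁ A' | ... | α_m A' | ε

T → / becomes T → / T'
T → T D / becomes T' → D / T'
T → T D becomes T' → D T'
Add T' → ε

Productions for other non-terminals are unchanged:
  Y → c
  D → Y
  D → c

Resulting grammar:
T → / T'
T' → D / T'
T' → D T'
T' → ε
Y → c
D → Y
D → c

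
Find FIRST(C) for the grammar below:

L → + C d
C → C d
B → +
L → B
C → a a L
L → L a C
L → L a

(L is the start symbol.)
{ 'a' }

To compute FIRST(C), examine every production with C on the left-hand side, reading each right-hand side left to right until a non-nullable symbol is reached.

From C → C d:
  - C is the symbol being defined: contributes nothing new
    C is not nullable, so stop
From C → a a L:
  - a is a terminal: add 'a' and stop

Collecting: FIRST(C) = { 'a' }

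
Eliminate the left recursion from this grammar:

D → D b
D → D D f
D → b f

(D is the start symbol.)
D is directly left-recursive. The standard transformation for
  A → A α₁ | ... | A α_m | β₁ | ... | β_n
is
  A  → β₁ A' | ... | β_n A'
  A' → α₁ A' | ... | α_m A' | ε

D → b f becomes D → b f D'
D → D b becomes D' → b D'
D → D D f becomes D' → D f D'
Add D' → ε

Resulting grammar:
D → b f D'
D' → b D'
D' → D f D'
D' → ε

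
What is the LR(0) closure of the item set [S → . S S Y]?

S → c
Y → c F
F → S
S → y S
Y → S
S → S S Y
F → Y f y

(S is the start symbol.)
{ [S → . S S Y], [S → . c], [S → . y S] }

To compute CLOSURE, for each item [A → α.Bβ] where B is a non-terminal, add [B → .γ] for all productions B → γ; repeat for the newly added items until nothing changes.

Start with: [S → . S S Y]
  [S → . S S Y] has the dot before S: add [S → . c], [S → . y S]
No further items can be added.

CLOSURE = { [S → . S S Y], [S → . c], [S → . y S] }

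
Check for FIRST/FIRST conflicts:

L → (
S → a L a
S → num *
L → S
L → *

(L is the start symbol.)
No FIRST/FIRST conflicts.

A FIRST/FIRST conflict occurs when two productions N → α and N → β for the same non-terminal have FIRST(α) ∩ FIRST(β) ≠ ∅ (with ε ∈ FIRST of a nullable right-hand side, so two nullable alternatives also conflict).

FIRST sets of the non-terminals at (or reachable through a nullable prefix from) the front of some alternative:
  FIRST(S) = { 'a', 'num' }

Productions for L:
  L → (: FIRST = { '(' }
  L → S: FIRST = { 'a', 'num' }
  L → *: FIRST = { '*' }
Productions for S:
  S → a L a: FIRST = { 'a' }
  S → num *: FIRST = { 'num' }

All alternatives of each non-terminal have pairwise disjoint FIRST sets.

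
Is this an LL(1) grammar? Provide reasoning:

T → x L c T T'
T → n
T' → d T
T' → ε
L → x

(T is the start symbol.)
A grammar is LL(1) if for each non-terminal N with multiple productions, the predict sets of those productions are pairwise disjoint, where PREDICT(N → α) = (FIRST(α) \ {ε}) ∪ (FOLLOW(N) if α ⇒* ε).

Relevant sets:
  FOLLOW(T') = { $, 'd' }

For T:
  PREDICT(T → x L c T T') = { 'x' }
  PREDICT(T → n) = { 'n' }
For T':
  PREDICT(T' → d T) = { 'd' }
  PREDICT(T' → ε) = { $, 'd' }
L has a single production, so nothing to check there.

Conflict found: Predict set conflict for T': { 'd' }
The grammar is NOT LL(1).

Answer: No. Predict set conflict for T': { 'd' }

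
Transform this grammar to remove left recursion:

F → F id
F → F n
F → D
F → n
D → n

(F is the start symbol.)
F → D F'
F → n F'
F' → id F'
F' → n F'
F' → ε
D → n

F is directly left-recursive. The standard transformation for
  A → A α₁ | ... | A α_m | β₁ | ... | β_n
is
  A  → β₁ A' | ... | β_n A'
  A' → α₁ A' | ... | α_m A' | ε

F → D becomes F → D F'
F → n becomes F → n F'
F → F id becomes F' → id F'
F → F n becomes F' → n F'
Add F' → ε

Productions for other non-terminals are unchanged:
  D → n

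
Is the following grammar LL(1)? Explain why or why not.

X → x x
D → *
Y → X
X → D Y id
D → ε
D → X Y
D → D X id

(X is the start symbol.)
No. Predict set conflict for X: { 'x' }

A grammar is LL(1) if for each non-terminal N with multiple productions, the predict sets of those productions are pairwise disjoint, where PREDICT(N → α) = (FIRST(α) \ {ε}) ∪ (FOLLOW(N) if α ⇒* ε).

Relevant sets:
  FIRST(D) = { '*', 'x', ε }
  FIRST(Y) = { '*', 'x' }
  FIRST(X) = { '*', 'x' }
  FOLLOW(D) = { '*', 'x' }

For X:
  PREDICT(X → x x) = { 'x' }
  PREDICT(X → D Y id) = { '*', 'x' }
For D:
  PREDICT(D → '*') = { '*' }
  PREDICT(D → ε) = { '*', 'x' }
  PREDICT(D → X Y) = { '*', 'x' }
  PREDICT(D → D X id) = { '*', 'x' }
Y has a single production, so nothing to check there.

Conflict found: Predict set conflict for X: { 'x' }
The grammar is NOT LL(1).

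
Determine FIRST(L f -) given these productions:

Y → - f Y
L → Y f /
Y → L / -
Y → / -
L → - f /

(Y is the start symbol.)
FIRST sets of the non-terminals involved (from the grammar, by fixed-point iteration):
  FIRST(L) = { '-', '/' }

To compute FIRST(L f -), process the symbols left to right:
Symbol L is a non-terminal. Add FIRST(L) \ {ε} = { '-', '/' }
L is not nullable (ε ∉ FIRST(L)), so stop here.
FIRST(L f -) = { '-', '/' }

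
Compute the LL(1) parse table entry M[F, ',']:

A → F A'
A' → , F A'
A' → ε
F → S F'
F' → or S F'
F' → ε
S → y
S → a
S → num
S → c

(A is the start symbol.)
To find M[F, ','], we find productions for F where ',' is in the predict set (PREDICT(N → α) = (FIRST(α) \ {ε}) ∪ (FOLLOW(N) if α ⇒* ε)).

Relevant sets:
  FIRST(S) = { 'a', 'c', 'num', 'y' }

F → S F': PREDICT = { 'a', 'c', 'num', 'y' }

M[F, ','] is empty (no production applies)

Answer: Empty (error entry)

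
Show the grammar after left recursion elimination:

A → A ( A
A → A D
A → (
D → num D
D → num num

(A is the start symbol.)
A → ( A'
A' → ( A A'
A' → D A'
A' → ε
D → num D
D → num num

A is directly left-recursive. The standard transformation for
  A → A α₁ | ... | A α_m | β₁ | ... | β_n
is
  A  → β₁ A' | ... | β_n A'
  A' → α₁ A' | ... | α_m A' | ε

A → ( becomes A → ( A'
A → A ( A becomes A' → ( A A'
A → A D becomes A' → D A'
Add A' → ε

Productions for other non-terminals are unchanged:
  D → num D
  D → num num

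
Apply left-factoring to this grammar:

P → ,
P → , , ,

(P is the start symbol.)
P → , P'
P' → ε
P' → , ,

Left-factoring transforms A → αβ₁ | αβ₂ into A → αA' and A' → β₁ | β₂
(α is the longest common prefix among the alternatives). Repeat until
no nonterminal has two alternatives with a common prefix.

Round 1: P has alternatives sharing prefix ','. Introduce P': P → , P'
  Add: P' → ε
  Add: P' → , ,

No remaining common prefixes — done.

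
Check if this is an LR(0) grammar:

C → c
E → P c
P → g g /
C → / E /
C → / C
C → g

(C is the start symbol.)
Augment with C' → C and build the canonical LR(0) collection (I0 = CLOSURE({[C' → . C]}), then GOTO on every symbol after a dot until no new states appear). It has 13 states:
  I0: { [C → . / C], [C → . / E /], [C → . c], [C → . g], [C' → . C] }  — shift
  I1: { [C → . / C], [C → . / E /], [C → . c], [C → . g], [C → / . C], [C → / . E /], [E → . P c], [P → . g g /] }  — shift
  I2: { [C' → C .] }  — accept
  I3: { [C → c .] }  — reduce
  I4: { [C → g .] }  — reduce
  I5: { [C → / C .] }  — reduce
  I6: { [C → / E . /] }  — shift
  I7: { [E → P . c] }  — shift
  I8: { [C → g .], [P → g . g /] }  — shift, reduce
  I9: { [P → g g . /] }  — shift
  I10: { [P → g g / .] }  — reduce
  I11: { [E → P c .] }  — reduce
  I12: { [C → / E / .] }  — reduce

Conflict in state I8:
  Shift-reduce conflict between [C → g .] and [P → g . g /]
So the grammar is NOT LR(0).

Answer: No. Shift-reduce conflict between [C → g .] and [P → g . g /]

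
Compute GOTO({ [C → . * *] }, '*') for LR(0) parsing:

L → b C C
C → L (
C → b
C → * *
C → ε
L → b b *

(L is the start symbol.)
GOTO(I, '*') = CLOSURE({ [A → αX.β] : [A → α.Xβ] ∈ I, X = '*' })

Items with dot before '*', with the dot advanced:
  [C → . * *] → [C → * . *]
Closure adds nothing (no advanced item has the dot before a non-terminal).

GOTO = { [C → * . *] }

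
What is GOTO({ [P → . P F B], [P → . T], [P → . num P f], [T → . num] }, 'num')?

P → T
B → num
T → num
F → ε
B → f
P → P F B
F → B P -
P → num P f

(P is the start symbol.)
{ [P → . P F B], [P → . T], [P → . num P f], [P → num . P f], [T → . num], [T → num .] }

GOTO(I, 'num') = CLOSURE({ [A → αX.β] : [A → α.Xβ] ∈ I, X = 'num' })

Items with dot before 'num', with the dot advanced:
  [P → . num P f] → [P → num . P f]
  [T → . num] → [T → num .]
Closure of the advanced items:
  [P → num . P f] has the dot before P: add [P → . T], [P → . P F B], [P → . num P f]
  [P → . T] has the dot before T: add [T → . num]

GOTO = { [P → . P F B], [P → . T], [P → . num P f], [P → num . P f], [T → . num], [T → num .] }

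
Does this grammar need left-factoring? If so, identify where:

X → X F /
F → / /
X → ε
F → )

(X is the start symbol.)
No, left-factoring is not needed

Left-factoring is needed when two productions for the same non-terminal
share a common prefix on the right-hand side.

Productions for X:
  X → X F /
  X → ε
Productions for F:
  F → / /
  F → )

No common prefixes found.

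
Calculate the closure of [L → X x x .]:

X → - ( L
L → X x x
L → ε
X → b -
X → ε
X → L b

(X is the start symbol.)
{ [L → X x x .] }

Start with: [L → X x x .]
The dot is at the end, so nothing is added.

CLOSURE = { [L → X x x .] }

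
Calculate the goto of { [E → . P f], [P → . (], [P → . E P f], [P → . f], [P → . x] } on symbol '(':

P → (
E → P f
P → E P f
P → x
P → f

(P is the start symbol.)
GOTO(I, '(') = CLOSURE({ [A → αX.β] : [A → α.Xβ] ∈ I, X = '(' })

Items with dot before '(', with the dot advanced:
  [P → . (] → [P → ( .]
Closure adds nothing (no advanced item has the dot before a non-terminal).

GOTO = { [P → ( .] }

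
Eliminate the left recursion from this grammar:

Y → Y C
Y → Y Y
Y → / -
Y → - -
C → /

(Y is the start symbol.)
Y is directly left-recursive. The standard transformation for
  A → A α₁ | ... | A α_m | β₁ | ... | β_n
is
  A  → β₁ A' | ... | β_n A'
  A' → α₁ A' | ... | α_m A' | ε

Y → / - becomes Y → / - Y'
Y → - - becomes Y → - - Y'
Y → Y C becomes Y' → C Y'
Y → Y Y becomes Y' → Y Y'
Add Y' → ε

Productions for other non-terminals are unchanged:
  C → /

Resulting grammar:
Y → / - Y'
Y → - - Y'
Y' → C Y'
Y' → Y Y'
Y' → ε
C → /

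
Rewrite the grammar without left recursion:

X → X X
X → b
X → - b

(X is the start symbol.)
X is directly left-recursive. The standard transformation for
  A → A α₁ | ... | A α_m | β₁ | ... | β_n
is
  A  → β₁ A' | ... | β_n A'
  A' → α₁ A' | ... | α_m A' | ε

X → b becomes X → b X'
X → - b becomes X → - b X'
X → X X becomes X' → X X'
Add X' → ε

Resulting grammar:
X → b X'
X → - b X'
X' → X X'
X' → ε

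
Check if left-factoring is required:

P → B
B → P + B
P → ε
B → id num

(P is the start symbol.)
Left-factoring is needed when two productions for the same non-terminal
share a common prefix on the right-hand side.

Productions for P:
  P → B
  P → ε
Productions for B:
  B → P + B
  B → id num

No common prefixes found.

Answer: No, left-factoring is not needed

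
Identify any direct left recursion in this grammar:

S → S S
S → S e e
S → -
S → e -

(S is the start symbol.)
Direct left recursion occurs when N → N α for some non-terminal N (the right-hand side begins with the left-hand side itself).

S → S S: LEFT RECURSIVE (starts with S)
S → S e e: LEFT RECURSIVE (starts with S)
S → -: starts with '-'
S → e -: starts with e

The grammar has direct left recursion on: S.

Answer: Yes, S is left-recursive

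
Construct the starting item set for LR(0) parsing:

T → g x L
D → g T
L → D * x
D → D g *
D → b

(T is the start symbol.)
First, augment the grammar with T' → T
I₀ = CLOSURE({ [T' → . T] }):
  [T' → . T] has the dot before T: add [T → . g x L]
No further items can be added.

I₀ = { [T → . g x L], [T' → . T] }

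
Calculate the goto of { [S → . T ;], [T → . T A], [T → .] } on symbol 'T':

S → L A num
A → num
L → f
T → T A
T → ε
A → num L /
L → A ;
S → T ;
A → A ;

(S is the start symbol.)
{ [A → . A ;], [A → . num L /], [A → . num], [S → T . ;], [T → T . A] }

GOTO(I, 'T') = CLOSURE({ [A → αX.β] : [A → α.Xβ] ∈ I, X = 'T' })

Items with dot before 'T', with the dot advanced:
  [S → . T ;] → [S → T . ;]
  [T → . T A] → [T → T . A]
Closure of the advanced items:
  [T → T . A] has the dot before A: add [A → . num], [A → . num L /], [A → . A ;]

GOTO = { [A → . A ;], [A → . num L /], [A → . num], [S → T . ;], [T → T . A] }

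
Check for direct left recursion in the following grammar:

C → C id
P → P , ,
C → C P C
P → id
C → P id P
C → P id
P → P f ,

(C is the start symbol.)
Yes, C, P are left-recursive

Direct left recursion occurs when N → N α for some non-terminal N (the right-hand side begins with the left-hand side itself).

C → C id: LEFT RECURSIVE (starts with C)
P → P , ,: LEFT RECURSIVE (starts with P)
C → C P C: LEFT RECURSIVE (starts with C)
P → id: starts with id
C → P id P: starts with P
C → P id: starts with P
P → P f ,: LEFT RECURSIVE (starts with P)

The grammar has direct left recursion on: C, P.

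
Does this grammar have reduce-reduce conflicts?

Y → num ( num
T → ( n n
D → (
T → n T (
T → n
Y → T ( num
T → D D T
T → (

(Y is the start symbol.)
Yes — I1: [D → ( .] vs [T → ( .]

A reduce-reduce conflict occurs when an LR(0) state has two complete items [A → α .] and [B → β .] — both call for a reduction, and with no lookahead the parser cannot choose between them.

Augment with Y' → Y and build the canonical LR(0) collection (I0 = CLOSURE({[Y' → . Y]}), then GOTO on every symbol after a dot until no new states appear). It has 18 states:
  I0: { [D → . (], [T → . ( n n], [T → . (], [T → . D D T], [T → . n T (], [T → . n], [Y → . T ( num], [Y → . num ( num], [Y' → . Y] }  — shift
  I1: { [D → ( .], [T → ( . n n], [T → ( .] }  — shift, 2 reduces
  I2: { [D → . (], [T → D . D T] }  — shift
  I3: { [Y → T . ( num] }  — shift
  I4: { [Y' → Y .] }  — accept
  I5: { [D → . (], [T → . ( n n], [T → . (], [T → . D D T], [T → . n T (], [T → . n], [T → n . T (], [T → n .] }  — shift, reduce
  I6: { [Y → num . ( num] }  — shift
  I7: { [Y → num ( . num] }  — shift
  I8: { [Y → num ( num .] }  — reduce
  I9: { [T → n T . (] }  — shift
  I10: { [T → n T ( .] }  — reduce
  I11: { [Y → T ( . num] }  — shift
  I12: { [Y → T ( num .] }  — reduce
  I13: { [D → ( .] }  — reduce
  I14: { [D → . (], [T → . ( n n], [T → . (], [T → . D D T], [T → . n T (], [T → . n], [T → D D . T] }  — shift
  I15: { [T → D D T .] }  — reduce
  I16: { [T → ( n . n] }  — shift
  I17: { [T → ( n n .] }  — reduce

I1 contains complete items [D → ( .], [T → ( .] — reduce-reduce conflict.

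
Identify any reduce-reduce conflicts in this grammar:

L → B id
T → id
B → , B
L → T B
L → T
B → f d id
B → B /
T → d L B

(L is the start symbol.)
No reduce-reduce conflicts

Augment with L' → L and build the canonical LR(0) collection (I0 = CLOSURE({[L' → . L]}), then GOTO on every symbol after a dot until no new states appear). It has 16 states:
  I0: { [B → . , B], [B → . B /], [B → . f d id], [L → . B id], [L → . T B], [L → . T], [L' → . L], [T → . d L B], [T → . id] }  — shift
  I1: { [B → , . B], [B → . , B], [B → . B /], [B → . f d id] }  — shift
  I2: { [B → B . /], [L → B . id] }  — shift
  I3: { [L' → L .] }  — accept
  I4: { [B → . , B], [B → . B /], [B → . f d id], [L → T . B], [L → T .] }  — shift, reduce
  I5: { [B → . , B], [B → . B /], [B → . f d id], [L → . B id], [L → . T B], [L → . T], [T → . d L B], [T → . id], [T → d . L B] }  — shift
  I6: { [B → f . d id] }  — shift
  I7: { [T → id .] }  — reduce
  I8: { [B → f d . id] }  — shift
  I9: { [B → f d id .] }  — reduce
  I10: { [B → . , B], [B → . B /], [B → . f d id], [T → d L . B] }  — shift
  I11: { [B → B . /], [T → d L B .] }  — shift, reduce
  I12: { [B → B / .] }  — reduce
  I13: { [B → B . /], [L → T B .] }  — shift, reduce
  I14: { [L → B id .] }  — reduce
  I15: { [B → , B .], [B → B . /] }  — shift, reduce

No state contains more than one complete item.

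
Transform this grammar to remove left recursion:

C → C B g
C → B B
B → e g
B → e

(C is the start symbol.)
C → B B C'
C' → B g C'
C' → ε
B → e g
B → e

C is directly left-recursive. The standard transformation for
  A → A α₁ | ... | A α_m | β₁ | ... | β_n
is
  A  → β₁ A' | ... | β_n A'
  A' → α₁ A' | ... | α_m A' | ε

C → B B becomes C → B B C'
C → C B g becomes C' → B g C'
Add C' → ε

Productions for other non-terminals are unchanged:
  B → e g
  B → e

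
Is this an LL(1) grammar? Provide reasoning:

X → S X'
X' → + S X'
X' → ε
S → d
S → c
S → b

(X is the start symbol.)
Yes, the grammar is LL(1).

A grammar is LL(1) if for each non-terminal N with multiple productions, the predict sets of those productions are pairwise disjoint, where PREDICT(N → α) = (FIRST(α) \ {ε}) ∪ (FOLLOW(N) if α ⇒* ε).

Relevant sets:
  FOLLOW(X') = { $ }

For X':
  PREDICT(X' → '+' S X') = { '+' }
  PREDICT(X' → ε) = { $ }
For S:
  PREDICT(S → d) = { 'd' }
  PREDICT(S → c) = { 'c' }
  PREDICT(S → b) = { 'b' }
X has a single production, so nothing to check there.

All predict sets are disjoint. The grammar IS LL(1).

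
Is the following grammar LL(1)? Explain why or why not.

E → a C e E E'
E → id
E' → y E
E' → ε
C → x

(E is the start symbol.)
A grammar is LL(1) if for each non-terminal N with multiple productions, the predict sets of those productions are pairwise disjoint, where PREDICT(N → α) = (FIRST(α) \ {ε}) ∪ (FOLLOW(N) if α ⇒* ε).

Relevant sets:
  FOLLOW(E') = { $, 'y' }

For E:
  PREDICT(E → a C e E E') = { 'a' }
  PREDICT(E → id) = { 'id' }
For E':
  PREDICT(E' → y E) = { 'y' }
  PREDICT(E' → ε) = { $, 'y' }
C has a single production, so nothing to check there.

Conflict found: Predict set conflict for E': { 'y' }
The grammar is NOT LL(1).

Answer: No. Predict set conflict for E': { 'y' }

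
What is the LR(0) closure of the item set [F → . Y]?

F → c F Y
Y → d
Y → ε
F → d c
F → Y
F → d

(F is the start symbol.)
Start with: [F → . Y]
  [F → . Y] has the dot before Y: add [Y → . d], [Y → .]
No further items can be added.

CLOSURE = { [F → . Y], [Y → . d], [Y → .] }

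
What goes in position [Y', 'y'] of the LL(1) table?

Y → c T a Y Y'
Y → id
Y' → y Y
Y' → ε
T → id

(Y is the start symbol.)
To find M[Y', 'y'], we find productions for Y' where 'y' is in the predict set (PREDICT(N → α) = (FIRST(α) \ {ε}) ∪ (FOLLOW(N) if α ⇒* ε)).

Relevant sets:
  FOLLOW(Y') = { $, 'y' }

Y' → y Y: PREDICT = { 'y' }
  'y' is in predict set, so this production goes in M[Y', 'y']
Y' → ε: PREDICT = { $, 'y' }
  'y' is in predict set, so this production goes in M[Y', 'y']

M[Y', 'y'] = Y' → y Y, Y' → ε  (a multiply-defined cell — the grammar is not LL(1))

Answer: Y' → y Y, Y' → ε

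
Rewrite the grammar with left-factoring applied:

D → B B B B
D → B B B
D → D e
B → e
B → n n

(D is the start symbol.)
D → B B B D'
D' → B
D' → ε
D → D e
B → e
B → n n

Left-factoring transforms A → αβ₁ | αβ₂ into A → αA' and A' → β₁ | β₂
(α is the longest common prefix among the alternatives). Repeat until
no nonterminal has two alternatives with a common prefix.

Round 1: D has alternatives sharing prefix 'B B B'. Introduce D': D → B B B D'
  Add: D' → B
  Add: D' → ε

No remaining common prefixes — done.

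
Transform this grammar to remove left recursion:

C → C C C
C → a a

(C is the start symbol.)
C is directly left-recursive. The standard transformation for
  A → A α₁ | ... | A α_m | β₁ | ... | β_n
is
  A  → β₁ A' | ... | β_n A'
  A' → α₁ A' | ... | α_m A' | ε

C → a a becomes C → a a C'
C → C C C becomes C' → C C C'
Add C' → ε

Resulting grammar:
C → a a C'
C' → C C C'
C' → ε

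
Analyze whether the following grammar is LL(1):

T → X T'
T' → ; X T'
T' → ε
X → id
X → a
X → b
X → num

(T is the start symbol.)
Yes, the grammar is LL(1).

A grammar is LL(1) if for each non-terminal N with multiple productions, the predict sets of those productions are pairwise disjoint, where PREDICT(N → α) = (FIRST(α) \ {ε}) ∪ (FOLLOW(N) if α ⇒* ε).

Relevant sets:
  FOLLOW(T') = { $ }

For T':
  PREDICT(T' → ';' X T') = { ';' }
  PREDICT(T' → ε) = { $ }
For X:
  PREDICT(X → id) = { 'id' }
  PREDICT(X → a) = { 'a' }
  PREDICT(X → b) = { 'b' }
  PREDICT(X → num) = { 'num' }
T has a single production, so nothing to check there.

All predict sets are disjoint. The grammar IS LL(1).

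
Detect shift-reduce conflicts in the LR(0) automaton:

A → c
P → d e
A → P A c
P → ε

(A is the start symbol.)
Yes — I0: [P → .] vs [A → . c]; I2: [P → .] vs [A → . c]

Augment with A' → A and build the canonical LR(0) collection (I0 = CLOSURE({[A' → . A]}), then GOTO on every symbol after a dot until no new states appear). It has 8 states:
  I0: { [A → . P A c], [A → . c], [A' → . A], [P → . d e], [P → .] }  — shift, reduce
  I1: { [A' → A .] }  — accept
  I2: { [A → . P A c], [A → . c], [A → P . A c], [P → . d e], [P → .] }  — shift, reduce
  I3: { [A → c .] }  — reduce
  I4: { [P → d . e] }  — shift
  I5: { [P → d e .] }  — reduce
  I6: { [A → P A . c] }  — shift
  I7: { [A → P A c .] }  — reduce

I0 contains reduce item [P → .] and shift items [A → . c], [P → . d e] — shift-reduce conflict.
I2 contains reduce item [P → .] and shift items [A → . c], [P → . d e] — shift-reduce conflict.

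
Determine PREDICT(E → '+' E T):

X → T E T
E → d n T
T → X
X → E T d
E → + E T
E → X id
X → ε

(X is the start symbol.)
{ '+' }

PREDICT(E → '+' E T) = (FIRST(RHS) \ {ε}) ∪ (FOLLOW(E) if ε ∈ FIRST(RHS), i.e. RHS ⇒* ε)
FIRST('+' E T) = { '+' }
ε ∉ FIRST('+' E T), so FOLLOW(E) is not added.
PREDICT(E → '+' E T) = { '+' }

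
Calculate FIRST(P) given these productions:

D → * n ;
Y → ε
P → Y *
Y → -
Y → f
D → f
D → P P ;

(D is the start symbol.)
{ '*', '-', 'f' }

FIRST sets of the other non-terminals involved (by the same procedure, iterated to a fixed point):
  FIRST(Y) = { '-', 'f', ε }

From P → Y *:
  - Y is a non-terminal: add FIRST(Y) \ {ε} = { '-', 'f' }
    Y is nullable, so continue to the next symbol
  - '*' is a terminal: add '*' and stop

Collecting: FIRST(P) = { '*', '-', 'f' }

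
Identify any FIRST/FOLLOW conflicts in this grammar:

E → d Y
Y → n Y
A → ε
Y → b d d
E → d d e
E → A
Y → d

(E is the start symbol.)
No FIRST/FOLLOW conflicts.

A FIRST/FOLLOW conflict occurs when a non-terminal N has a nullable alternative N → β (β ⇒* ε) and another alternative N → α with FIRST(α) ∩ FOLLOW(N) ≠ ∅: on such a lookahead the parser cannot decide between expanding α and letting N vanish via β.

Nullable non-terminals: A, E.
FIRST sets used below: FIRST(A) = { ε }
A has a nullable alternative but only one production, so nothing to check.

E: nullable alternative(s) E → A; FOLLOW(E) = { $ }
  E → d Y: FIRST \ {ε} = { 'd' } — disjoint from FOLLOW(E)
  E → d d e: FIRST \ {ε} = { 'd' } — disjoint from FOLLOW(E)
  E → A: FIRST \ {ε} = { } — this is the only nullable alternative, skip

Y has no nullable alternative, so no FIRST/FOLLOW check is needed there.

No FIRST/FOLLOW conflicts found.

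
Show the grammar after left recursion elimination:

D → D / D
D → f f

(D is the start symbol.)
D is directly left-recursive. The standard transformation for
  A → A α₁ | ... | A α_m | β₁ | ... | β_n
is
  A  → β₁ A' | ... | β_n A'
  A' → α₁ A' | ... | α_m A' | ε

D → f f becomes D → f f D'
D → D / D becomes D' → / D D'
Add D' → ε

Resulting grammar:
D → f f D'
D' → / D D'
D' → ε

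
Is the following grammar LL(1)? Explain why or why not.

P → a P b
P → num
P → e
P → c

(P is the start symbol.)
Yes, the grammar is LL(1).

For P:
  PREDICT(P → a P b) = { 'a' }
  PREDICT(P → num) = { 'num' }
  PREDICT(P → e) = { 'e' }
  PREDICT(P → c) = { 'c' }

All predict sets are disjoint. The grammar IS LL(1).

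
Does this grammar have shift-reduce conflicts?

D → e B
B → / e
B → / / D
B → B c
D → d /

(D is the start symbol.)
A shift-reduce conflict occurs when an LR(0) state has both:
  - a complete (reduce) item [A → α .] (dot at the end), and
  - a shift item [B → β . c γ] (dot before a terminal).

Augment with D' → D and build the canonical LR(0) collection (I0 = CLOSURE({[D' → . D]}), then GOTO on every symbol after a dot until no new states appear). It has 11 states:
  I0: { [D → . d /], [D → . e B], [D' → . D] }  — shift
  I1: { [D' → D .] }  — accept
  I2: { [D → d . /] }  — shift
  I3: { [B → . / / D], [B → . / e], [B → . B c], [D → e . B] }  — shift
  I4: { [B → / . / D], [B → / . e] }  — shift
  I5: { [B → B . c], [D → e B .] }  — shift, reduce
  I6: { [B → B c .] }  — reduce
  I7: { [B → / / . D], [D → . d /], [D → . e B] }  — shift
  I8: { [B → / e .] }  — reduce
  I9: { [B → / / D .] }  — reduce
  I10: { [D → d / .] }  — reduce

I5 contains reduce item [D → e B .] and shift item [B → B . c] — shift-reduce conflict.

Answer: Yes — I5: [D → e B .] vs [B → B . c]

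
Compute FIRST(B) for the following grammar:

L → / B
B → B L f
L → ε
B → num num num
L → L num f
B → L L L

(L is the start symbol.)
To compute FIRST(B), examine every production with B on the left-hand side, reading each right-hand side left to right until a non-nullable symbol is reached.

FIRST sets of the other non-terminals involved (by the same procedure, iterated to a fixed point):
  FIRST(L) = { '/', 'num', ε }

From B → B L f:
  - B is the symbol being defined: contributes nothing new
    B is nullable, so continue to the next symbol
  - L is a non-terminal: add FIRST(L) \ {ε} = { '/', 'num' }
    L is nullable, so continue to the next symbol
  - f is a terminal: add 'f' and stop
From B → num num num:
  - num is a terminal: add 'num' and stop
From B → L L L:
  - L is a non-terminal: add FIRST(L) \ {ε} = { '/', 'num' }
    L is nullable, so continue to the next symbol
  - L is a non-terminal: add FIRST(L) \ {ε} = { '/', 'num' }
    L is nullable, so continue to the next symbol
  - L is a non-terminal: add FIRST(L) \ {ε} = { '/', 'num' }
    L is nullable and nothing follows, so the whole right-hand side can vanish: ε ∈ FIRST(B)

Collecting: FIRST(B) = { '/', 'f', 'num', ε }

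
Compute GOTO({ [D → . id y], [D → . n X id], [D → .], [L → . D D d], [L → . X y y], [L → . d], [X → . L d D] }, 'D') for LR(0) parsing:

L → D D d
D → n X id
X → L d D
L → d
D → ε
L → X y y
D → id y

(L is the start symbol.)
GOTO(I, 'D') = CLOSURE({ [A → αX.β] : [A → α.Xβ] ∈ I, X = 'D' })

Items with dot before 'D', with the dot advanced:
  [L → . D D d] → [L → D . D d]
Closure of the advanced items:
  [L → D . D d] has the dot before D: add [D → . n X id], [D → .], [D → . id y]

GOTO = { [D → . id y], [D → . n X id], [D → .], [L → D . D d] }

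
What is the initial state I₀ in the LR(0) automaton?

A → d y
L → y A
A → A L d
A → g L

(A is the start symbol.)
{ [A → . A L d], [A → . d y], [A → . g L], [A' → . A] }

First, augment the grammar with A' → A
I₀ = CLOSURE({ [A' → . A] }):
  [A' → . A] has the dot before A: add [A → . d y], [A → . A L d], [A → . g L]
No further items can be added.

I₀ = { [A → . A L d], [A → . d y], [A → . g L], [A' → . A] }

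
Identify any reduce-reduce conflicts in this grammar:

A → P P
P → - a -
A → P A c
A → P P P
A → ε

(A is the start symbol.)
Yes — I5: [A → .] vs [A → P P .]; I6: [A → .] vs [A → P P .]

A reduce-reduce conflict occurs when an LR(0) state has two complete items [A → α .] and [B → β .] — both call for a reduction, and with no lookahead the parser cannot choose between them.

Augment with A' → A and build the canonical LR(0) collection (I0 = CLOSURE({[A' → . A]}), then GOTO on every symbol after a dot until no new states appear). It has 10 states:
  I0: { [A → . P A c], [A → . P P P], [A → . P P], [A → .], [A' → . A], [P → . - a -] }  — shift, reduce
  I1: { [P → - . a -] }  — shift
  I2: { [A' → A .] }  — accept
  I3: { [A → . P A c], [A → . P P P], [A → . P P], [A → .], [A → P . A c], [A → P . P P], [A → P . P], [P → . - a -] }  — shift, reduce
  I4: { [A → P A . c] }  — shift
  I5: { [A → . P A c], [A → . P P P], [A → . P P], [A → .], [A → P . A c], [A → P . P P], [A → P . P], [A → P P . P], [A → P P .], [P → . - a -] }  — shift, 2 reduces
  I6: { [A → . P A c], [A → . P P P], [A → . P P], [A → .], [A → P . A c], [A → P . P P], [A → P . P], [A → P P . P], [A → P P .], [A → P P P .], [P → . - a -] }  — shift, 3 reduces
  I7: { [A → P A c .] }  — reduce
  I8: { [P → - a . -] }  — shift
  I9: { [P → - a - .] }  — reduce

I5 contains complete items [A → .], [A → P P .] — reduce-reduce conflict.
I6 contains complete items [A → .], [A → P P .], [A → P P P .] — reduce-reduce conflict.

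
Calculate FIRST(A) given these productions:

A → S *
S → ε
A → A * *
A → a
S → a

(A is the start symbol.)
To compute FIRST(A), examine every production with A on the left-hand side, reading each right-hand side left to right until a non-nullable symbol is reached.

FIRST sets of the other non-terminals involved (by the same procedure, iterated to a fixed point):
  FIRST(S) = { 'a', ε }

From A → S *:
  - S is a non-terminal: add FIRST(S) \ {ε} = { 'a' }
    S is nullable, so continue to the next symbol
  - '*' is a terminal: add '*' and stop
From A → A * *:
  - A is the symbol being defined: contributes nothing new
    A is not nullable, so stop
From A → a:
  - a is a terminal: add 'a' and stop

Collecting: FIRST(A) = { '*', 'a' }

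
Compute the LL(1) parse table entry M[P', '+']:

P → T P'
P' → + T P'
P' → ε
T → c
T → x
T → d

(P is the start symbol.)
P' → + T P'

To find M[P', '+'], we find productions for P' where '+' is in the predict set (PREDICT(N → α) = (FIRST(α) \ {ε}) ∪ (FOLLOW(N) if α ⇒* ε)).

Relevant sets:
  FOLLOW(P') = { $ }

P' → + T P': PREDICT = { '+' }
  '+' is in predict set, so this production goes in M[P', '+']
P' → ε: PREDICT = { $ }

M[P', '+'] = P' → + T P'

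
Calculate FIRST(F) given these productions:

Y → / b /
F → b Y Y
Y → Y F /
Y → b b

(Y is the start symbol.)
{ 'b' }

To compute FIRST(F), examine every production with F on the left-hand side, reading each right-hand side left to right until a non-nullable symbol is reached.

From F → b Y Y:
  - b is a terminal: add 'b' and stop

Collecting: FIRST(F) = { 'b' }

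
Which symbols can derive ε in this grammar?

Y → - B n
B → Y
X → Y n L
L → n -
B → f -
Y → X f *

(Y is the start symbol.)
None

A non-terminal is nullable if it can derive ε (the empty string): either it has an ε-production, or it has a production whose right-hand side consists entirely of nullable non-terminals.

There are no ε-productions, so no non-terminal can derive ε.
No non-terminals are nullable.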